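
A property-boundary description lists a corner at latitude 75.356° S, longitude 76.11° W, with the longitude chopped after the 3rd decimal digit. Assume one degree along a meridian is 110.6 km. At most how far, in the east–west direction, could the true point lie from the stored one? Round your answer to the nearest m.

Truncating at 3 decimal places can drop up to a full unit in the last place, so the longitude may be off by as much as 0.001°.
Parallels shrink by cos φ, so at 75.356° a degree of longitude is 110600 × 0.2528 ≈ 27961.1 m.
East–west error: 0.001° × 27961.1 m/° ≈ 27.9611 m.

28 m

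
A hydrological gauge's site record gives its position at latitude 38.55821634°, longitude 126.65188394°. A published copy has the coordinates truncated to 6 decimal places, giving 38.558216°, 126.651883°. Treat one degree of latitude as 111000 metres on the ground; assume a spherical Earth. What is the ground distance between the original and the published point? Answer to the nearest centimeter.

The latitude changed by +0.00000034° and the longitude by +0.00000094°.
N–S: 0.00000034° × 111000 m/° = 0.03774 m.
East–west at this latitude: 0.00000094° × 111000 × cos 38.5582° ≈ 0.00000094 × 86799.3 = 0.0815913 m.
Distance: √(0.03774² + 0.0815913²) ≈ 0.0898969 m.
That is 0.0898969 m = 8.9897 cm.

9 centimeters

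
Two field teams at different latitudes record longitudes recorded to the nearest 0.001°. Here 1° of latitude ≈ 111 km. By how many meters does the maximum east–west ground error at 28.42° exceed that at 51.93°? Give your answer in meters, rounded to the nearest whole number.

Rounding to 3 decimal places leaves the longitude within ±0.0005° of the true value.
Error at 28.42° = 0.0005° × 111000 × cos 28.42° ≈ 55.5 × 0.8795 = 48.811 m.
Error at 51.93° = 0.0005° × 111000 × cos 51.93° ≈ 55.5 × 0.6166 = 34.223 m.
So the lower-latitude error exceeds the higher by 48.811 − 34.223 = 14.589 m.

15 meters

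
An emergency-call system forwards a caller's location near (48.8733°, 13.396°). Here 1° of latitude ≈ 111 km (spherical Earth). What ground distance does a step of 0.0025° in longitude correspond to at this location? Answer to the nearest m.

183 m

At 48.8733° a degree of longitude is 111000 × cos 48.8733° ≈ 73007.6 m, so 0.0025° corresponds to 182.519 m.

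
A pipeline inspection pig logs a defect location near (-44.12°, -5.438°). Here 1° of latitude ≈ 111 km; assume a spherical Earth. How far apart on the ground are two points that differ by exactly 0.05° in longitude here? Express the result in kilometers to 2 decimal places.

3.98 kilometers

One degree of longitude here spans 111000 × cos 44.12° = 111000 × 0.7179 ≈ 79685.1 m; 0.05° of that is 3984.25 m.
That is 3984.25 m = 3.9843 km.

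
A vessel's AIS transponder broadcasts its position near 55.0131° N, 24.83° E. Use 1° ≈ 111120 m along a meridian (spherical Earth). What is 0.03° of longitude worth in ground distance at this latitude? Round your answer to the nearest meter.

One degree of longitude here spans 111120 × cos 55.0131° = 111120 × 0.5734 ≈ 63715 m; 0.03° of that is 1911.45 m.

1911 meters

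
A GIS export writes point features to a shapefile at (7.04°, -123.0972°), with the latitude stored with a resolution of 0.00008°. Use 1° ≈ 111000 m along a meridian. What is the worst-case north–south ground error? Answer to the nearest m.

With a 0.00008° grid the true value lies within half a step, ±0.00008°/2 = ±4e-05°, of the stored one.
North–south distance: 4e-05° × 111000 m/° = 4.44 m.

4 m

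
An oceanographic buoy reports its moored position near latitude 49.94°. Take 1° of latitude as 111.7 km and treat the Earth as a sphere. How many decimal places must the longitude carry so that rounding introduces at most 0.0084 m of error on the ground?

At 49.94° one degree of longitude covers 111700 × cos 49.94° ≈ 111700 × 0.6436 ≈ 71888.9 m.
N decimal places → at most half a unit in the last place, 0.5 × 10⁻ᴺ° = 71888.9/2 × 10⁻ᴺ m.
Setting 35944.5 × 10⁻ᴺ ≤ 0.0084 gives 10ᴺ ≥ 4.279e+06, i.e. N ≥ 6.63.
At 6 places the error can reach 0.0359 m, but 7 places keeps it to 0.00359 m.

7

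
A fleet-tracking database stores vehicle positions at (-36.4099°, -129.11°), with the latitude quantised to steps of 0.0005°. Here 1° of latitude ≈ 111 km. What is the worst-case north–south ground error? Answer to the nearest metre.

28 metres

With a 0.0005° grid the true value lies within half a step, ±0.0005°/2 = ±0.00025°, of the stored one.
Along the meridian that is 0.00025° × 111000 m/° = 27.75 m.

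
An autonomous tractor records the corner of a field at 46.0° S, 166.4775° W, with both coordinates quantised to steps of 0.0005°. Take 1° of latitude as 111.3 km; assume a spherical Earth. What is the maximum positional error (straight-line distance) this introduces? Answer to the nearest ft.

With a 0.0005° grid the true value lies within half a step, ±0.0005°/2 = ±0.00025°, of the stored one.
North–south component: 0.00025° × 111300 = 27.825 m.
East–west component at 46°: 0.00025° × 111300 × cos 46° ≈ 0.00025 × 77315.5 ≈ 19.3289 m.
The two errors are perpendicular, so the maximum displacement is √(27.825² + 19.3289²) ≈ 33.8797 m.
In feet: 33.8797 m ÷ 0.3048 ≈ 111.15 ft.

111 ft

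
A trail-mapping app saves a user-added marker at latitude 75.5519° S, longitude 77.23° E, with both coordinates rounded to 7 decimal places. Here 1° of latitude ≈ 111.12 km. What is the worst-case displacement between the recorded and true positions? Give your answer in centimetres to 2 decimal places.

0.57 centimetres

Rounding to 7 decimal places leaves each coordinate within ±5e-08° of the true value.
N–S: 5e-08° × 111120 m/° = 0.005556 m.
E–W at 75.5519°: 5e-08° × 111120 × cos 75.5519° = 5e-08 × 111120 × 0.2495 ≈ 0.00138624 m.
Combining orthogonally: (0.005556² + 0.00138624²)^½ ≈ 0.00572632 m.
That is 0.00572632 m = 0.57263 cm.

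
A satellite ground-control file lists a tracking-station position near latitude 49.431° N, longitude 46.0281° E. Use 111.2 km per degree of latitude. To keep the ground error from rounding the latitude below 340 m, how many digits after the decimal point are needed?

One degree of latitude covers 111200 m.
N decimal places → at most half a unit in the last place, 0.5 × 10⁻ᴺ° = 111200/2 × 10⁻ᴺ m.
Need 0.5 × 111200 × 10⁻ᴺ ≤ 340 → 10⁻ᴺ ≤ 6.115e-03, so N ≥ 2.21.
N = 2 would give 556 m (too coarse); N = 3 gives 55.6 m ≤ 340 m.

3 decimal places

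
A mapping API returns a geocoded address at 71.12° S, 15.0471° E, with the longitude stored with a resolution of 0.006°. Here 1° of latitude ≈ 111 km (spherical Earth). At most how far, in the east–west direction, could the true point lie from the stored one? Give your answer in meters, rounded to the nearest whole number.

108 meters

With a 0.006° grid the true value lies within half a step, ±0.006°/2 = ±0.003°, of the stored one.
Parallels shrink by cos φ, so at 71.12° a degree of longitude is 111000 × 0.3236 ≈ 35918.2 m.
East–west error: 0.003° × 35918.2 m/° ≈ 107.755 m.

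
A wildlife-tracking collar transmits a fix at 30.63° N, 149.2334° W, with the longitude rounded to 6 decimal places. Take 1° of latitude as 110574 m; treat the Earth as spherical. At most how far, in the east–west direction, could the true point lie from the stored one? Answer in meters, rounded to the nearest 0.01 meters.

0.05 meters

Rounding to 6 decimal places leaves the longitude within ±5e-07° of the true value.
Parallels shrink by cos φ, so at 30.63° a degree of longitude is 110574 × 0.8605 ≈ 95146.2 m.
So at most 5e-07° × 95146.2 ≈ 0.0475731 m east–west.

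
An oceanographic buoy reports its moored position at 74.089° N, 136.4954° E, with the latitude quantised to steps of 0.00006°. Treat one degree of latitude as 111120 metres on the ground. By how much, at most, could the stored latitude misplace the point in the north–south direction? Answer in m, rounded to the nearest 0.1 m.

3.3 m

With a 0.00006° grid the true value lies within half a step, ±0.00006°/2 = ±3e-05°, of the stored one.
So the N–S error is at most 3e-05 × 111120 = 3.3336 m.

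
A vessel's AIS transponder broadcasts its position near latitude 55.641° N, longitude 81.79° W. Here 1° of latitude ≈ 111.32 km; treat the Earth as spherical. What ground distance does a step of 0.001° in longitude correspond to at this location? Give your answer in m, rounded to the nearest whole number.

At 55.641° a degree of longitude is 111320 × cos 55.641° ≈ 62826.4 m, so 0.001° corresponds to 62.8264 m.

63 m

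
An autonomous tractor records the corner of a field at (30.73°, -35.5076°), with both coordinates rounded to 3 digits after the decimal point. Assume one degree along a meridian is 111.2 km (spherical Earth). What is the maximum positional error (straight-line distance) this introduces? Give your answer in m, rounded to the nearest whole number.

73 m

Rounding to 3 decimal places leaves each coordinate within ±0.0005° of the true value.
North–south component: 0.0005° × 111200 = 55.6 m.
Longitude error → 0.0005 × 111200 × cos 30.73° = 0.0005 × 111200 × 0.8596 ≈ 47.7929 m.
Worst case both components are at the extreme and orthogonal: √(55.6² + 47.7929²) ≈ 73.318 m.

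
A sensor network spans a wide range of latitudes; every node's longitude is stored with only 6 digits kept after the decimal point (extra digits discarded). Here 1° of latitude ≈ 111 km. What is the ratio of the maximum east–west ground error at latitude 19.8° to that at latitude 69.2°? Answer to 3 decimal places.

Truncating at 6 decimal places can drop up to a full unit in the last place, so the longitude may be off by as much as 1e-06°.
At 19.8°: 1e-06° × 111000 × cos 19.8° = 1e-06 × 111000 × 0.9409 ≈ 0.10444 m.
At 69.2°: 1e-06° × 111000 × cos 69.2° = 1e-06 × 111000 × 0.3551 ≈ 0.039417 m.
The ratio reduces to cos 19.8° / cos 69.2° = 0.9409/0.3551 ≈ 2.6496.

2.650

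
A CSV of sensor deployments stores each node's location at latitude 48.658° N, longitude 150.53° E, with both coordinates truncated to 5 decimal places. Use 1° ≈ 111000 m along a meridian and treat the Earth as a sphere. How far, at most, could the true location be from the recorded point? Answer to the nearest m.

Truncating at 5 decimal places can drop up to a full unit in the last place, so each coordinate may be off by as much as 1e-05°.
Latitude error → 1e-05 × 111000 = 1.11 m along the meridian.
East–west component at 48.658°: 1e-05° × 111000 × cos 48.658° ≈ 1e-05 × 73321.3 ≈ 0.733213 m.
Worst case both components are at the extreme and orthogonal: √(1.11² + 0.733213²) ≈ 1.3303 m.

1 m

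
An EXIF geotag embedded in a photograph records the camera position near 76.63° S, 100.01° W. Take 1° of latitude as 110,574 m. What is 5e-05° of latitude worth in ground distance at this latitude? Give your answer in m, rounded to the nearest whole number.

Along a meridian 5e-05° is 5e-05 × 110574 = 5.5287 m.

6 m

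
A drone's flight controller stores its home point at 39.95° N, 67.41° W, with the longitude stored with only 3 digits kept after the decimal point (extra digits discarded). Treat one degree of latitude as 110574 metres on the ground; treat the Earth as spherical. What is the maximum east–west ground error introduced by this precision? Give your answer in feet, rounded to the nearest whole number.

Truncating at 3 decimal places can drop up to a full unit in the last place, so the longitude may be off by as much as 0.001°.
One degree of longitude at 39.95° is 110574 × cos 39.95° ≈ 110574 × 0.7666 = 84766.6 m.
So at most 0.001° × 84766.6 ≈ 84.7666 m east–west.
Converting: 84.7666 m × 3.2808 ft/m ≈ 278.11 ft.

278 feet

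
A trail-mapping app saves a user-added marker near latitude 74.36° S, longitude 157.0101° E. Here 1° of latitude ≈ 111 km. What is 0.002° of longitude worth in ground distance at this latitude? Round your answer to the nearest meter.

At 74.36° a degree of longitude is 111000 × cos 74.36° ≈ 29924.7 m, so 0.002° corresponds to 59.8495 m.

60 meters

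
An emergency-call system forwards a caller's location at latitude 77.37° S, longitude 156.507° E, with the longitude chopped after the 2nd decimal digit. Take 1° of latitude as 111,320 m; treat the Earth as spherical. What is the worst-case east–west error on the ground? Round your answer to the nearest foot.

799 feet

Truncating at 2 decimal places can drop up to a full unit in the last place, so the longitude may be off by as much as 0.01°.
At latitude 77.37° a degree of longitude spans 111320 m × cos 77.37° = 111320 × 0.2187 ≈ 24340.6 m.
Maximum E–W displacement: 0.01 × 24340.6 = 243.406 m.
Converting: 243.406 m × 3.2808 ft/m ≈ 798.58 ft.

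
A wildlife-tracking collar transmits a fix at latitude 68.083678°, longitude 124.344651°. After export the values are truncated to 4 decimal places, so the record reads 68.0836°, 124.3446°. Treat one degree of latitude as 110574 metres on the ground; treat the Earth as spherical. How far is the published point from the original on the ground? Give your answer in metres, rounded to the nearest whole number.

The latitude changed by +0.000078° and the longitude by +0.000051°.
N–S: 0.000078° × 110574 m/° = 8.62477 m.
East–west at this latitude: 0.000051° × 110574 × cos 68.0836° ≈ 0.000051 × 41272.1 = 2.10488 m.
Hypotenuse of the two orthogonal shifts: √(8.62477² + 2.10488²) = 8.87791 m.

9 metres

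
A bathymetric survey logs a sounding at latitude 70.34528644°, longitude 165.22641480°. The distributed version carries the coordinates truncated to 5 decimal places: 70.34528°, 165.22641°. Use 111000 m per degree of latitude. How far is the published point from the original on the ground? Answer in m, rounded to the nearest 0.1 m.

0.7 m

The latitude changed by +0.00000644° and the longitude by +0.00000480°.
North–south shift: 0.00000644 × 111000 = 0.71484 m.
East–west at this latitude: 0.00000480° × 111000 × cos 70.3453° ≈ 0.00000480 × 37335 = 0.179208 m.
Combined displacement = (0.71484² + 0.179208²)^½ ≈ 0.736961 m.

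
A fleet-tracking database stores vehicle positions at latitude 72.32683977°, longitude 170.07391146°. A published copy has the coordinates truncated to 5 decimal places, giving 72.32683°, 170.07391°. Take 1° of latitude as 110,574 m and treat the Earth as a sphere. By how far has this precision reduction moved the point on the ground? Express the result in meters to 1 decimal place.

Δlat = 72.32683977 − 72.32683 = +0.00000977°; Δlon = 170.07391146 − 170.07391 = +0.00000146°.
North–south shift: 0.00000977 × 110574 = 1.08031 m.
E–W at 72.3268°: 0.00000146° × 110574 × cos 72.3268° = 0.00000146 × 110574 × 0.3036 ≈ 0.0490105 m.
Distance: √(1.08031² + 0.0490105²) ≈ 1.08142 m.

1.1 meters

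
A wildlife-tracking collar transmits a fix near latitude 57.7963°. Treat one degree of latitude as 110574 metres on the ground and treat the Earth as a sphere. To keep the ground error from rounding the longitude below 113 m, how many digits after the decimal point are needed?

3 decimal places

At 57.7963° one degree of longitude covers 110574 × cos 57.7963° ≈ 110574 × 0.5329 ≈ 58928.3 m.
Rounding to N decimal places gives at most 0.5 × 10⁻ᴺ degrees of error, i.e. 0.5 × 10⁻ᴺ × 58928.3 m.
Need 0.5 × 58928.3 × 10⁻ᴺ ≤ 113 → 10⁻ᴺ ≤ 3.835e-03, so N ≥ 2.42.
N = 2 would give 295 m (too coarse); N = 3 gives 29.5 m ≤ 113 m.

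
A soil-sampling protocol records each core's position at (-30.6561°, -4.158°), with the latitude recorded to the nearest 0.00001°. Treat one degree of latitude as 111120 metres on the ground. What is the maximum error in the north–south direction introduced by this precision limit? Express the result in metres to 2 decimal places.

0.56 metres

Rounding to 5 decimal places leaves the latitude within ±5e-06° of the true value.
North–south distance: 5e-06° × 111120 m/° = 0.5556 m.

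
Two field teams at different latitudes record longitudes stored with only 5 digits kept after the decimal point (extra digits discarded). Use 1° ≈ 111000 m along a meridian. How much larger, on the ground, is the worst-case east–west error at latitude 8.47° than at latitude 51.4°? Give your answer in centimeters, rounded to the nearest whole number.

41 centimeters

Truncating at 5 decimal places can drop up to a full unit in the last place, so the longitude may be off by as much as 1e-05°.
Error at 8.47° = 1e-05° × 111000 × cos 8.47° ≈ 1.11 × 0.9891 = 1.0979 m.
Error at 51.4° = 1e-05° × 111000 × cos 51.4° ≈ 1.11 × 0.6239 = 0.69251 m.
So the lower-latitude error exceeds the higher by 1.0979 − 0.69251 = 0.40539 m.
That is 0.405387 m = 40.539 cm.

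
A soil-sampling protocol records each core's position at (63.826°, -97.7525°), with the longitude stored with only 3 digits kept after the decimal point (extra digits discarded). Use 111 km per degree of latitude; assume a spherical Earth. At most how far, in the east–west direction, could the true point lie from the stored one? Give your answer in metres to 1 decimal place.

49.0 metres

Truncating at 3 decimal places can drop up to a full unit in the last place, so the longitude may be off by as much as 0.001°.
At latitude 63.826° a degree of longitude spans 111000 m × cos 63.826° = 111000 × 0.4411 ≈ 48961.9 m.
So at most 0.001° × 48961.9 ≈ 48.9619 m east–west.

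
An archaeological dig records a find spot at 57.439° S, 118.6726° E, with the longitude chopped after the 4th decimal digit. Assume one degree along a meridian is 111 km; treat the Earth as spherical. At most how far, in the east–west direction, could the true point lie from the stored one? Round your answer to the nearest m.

Truncating at 4 decimal places can drop up to a full unit in the last place, so the longitude may be off by as much as 0.0001°.
Parallels shrink by cos φ, so at 57.439° a degree of longitude is 111000 × 0.5382 ≈ 59739.9 m.
East–west error: 0.0001° × 59739.9 m/° ≈ 5.97399 m.

6 m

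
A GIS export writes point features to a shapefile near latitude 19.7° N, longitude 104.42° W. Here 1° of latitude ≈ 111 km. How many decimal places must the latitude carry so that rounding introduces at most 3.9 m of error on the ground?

5 decimal places

One degree of latitude covers 111000 m.
Rounding to N decimal places gives at most 0.5 × 10⁻ᴺ degrees of error, i.e. 0.5 × 10⁻ᴺ × 111000 m.
Setting 55500 × 10⁻ᴺ ≤ 3.9 gives 10ᴺ ≥ 1.423e+04, i.e. N ≥ 4.15.
N = 4 would give 5.55 m (too coarse); N = 5 gives 0.555 m ≤ 3.9 m.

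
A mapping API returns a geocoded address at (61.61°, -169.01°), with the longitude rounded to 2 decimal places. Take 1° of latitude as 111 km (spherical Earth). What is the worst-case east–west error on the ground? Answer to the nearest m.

Rounding to 2 decimal places leaves the longitude within ±0.005° of the true value.
One degree of longitude at 61.61° is 111000 × cos 61.61° ≈ 111000 × 0.4755 = 52777.2 m.
Maximum E–W displacement: 0.005 × 52777.2 = 263.886 m.

264 m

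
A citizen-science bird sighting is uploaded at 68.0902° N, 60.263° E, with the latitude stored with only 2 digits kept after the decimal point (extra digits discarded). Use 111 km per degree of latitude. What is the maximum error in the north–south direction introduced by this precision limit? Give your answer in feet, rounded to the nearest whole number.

3642 feet

Truncating at 2 decimal places can drop up to a full unit in the last place, so the latitude may be off by as much as 0.01°.
So the N–S error is at most 0.01 × 111000 = 1110 m.
Converting: 1110 m × 3.2808 ft/m ≈ 3641.7 ft.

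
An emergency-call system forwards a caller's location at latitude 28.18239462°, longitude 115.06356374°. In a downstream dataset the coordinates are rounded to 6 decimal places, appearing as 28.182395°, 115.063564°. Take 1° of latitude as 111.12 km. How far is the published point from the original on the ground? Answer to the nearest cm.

5 cm

Δlat = 28.18239462 − 28.182395 = -0.00000038°; Δlon = 115.06356374 − 115.063564 = -0.00000026°.
N–S: -0.00000038° × 111120 m/° = -0.0422256 m.
E–W at 28.1824°: -0.00000026° × 111120 × cos 28.1824° = -0.00000026 × 111120 × 0.8814 ≈ -0.0254661 m.
Distance: √(0.0422256² + 0.0254661²) ≈ 0.0493105 m.
That is 0.0493105 m = 4.931 cm.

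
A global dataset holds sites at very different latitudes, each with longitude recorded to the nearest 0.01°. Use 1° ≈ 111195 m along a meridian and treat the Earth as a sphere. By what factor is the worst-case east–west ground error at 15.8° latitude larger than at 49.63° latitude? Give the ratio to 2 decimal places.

1.49

Rounding to 2 decimal places leaves the longitude within ±0.005° of the true value.
Error at 15.8° = 0.005° × 111195 × cos 15.8° ≈ 555.98 × 0.9622 = 534.97 m.
Error at 49.63° = 0.005° × 111195 × cos 49.63° ≈ 555.98 × 0.6477 = 360.12 m.
Ratio: 534.97 / 360.12 = cos 15.8° / cos 49.63° ≈ 1.4855.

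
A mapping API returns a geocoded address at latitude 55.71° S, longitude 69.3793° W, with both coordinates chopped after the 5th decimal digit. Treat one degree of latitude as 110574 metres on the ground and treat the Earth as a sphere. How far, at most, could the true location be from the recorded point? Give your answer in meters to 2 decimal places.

1.27 meters

Truncating at 5 decimal places can drop up to a full unit in the last place, so each coordinate may be off by as much as 1e-05°.
Latitude error → 1e-05 × 110574 = 1.10574 m along the meridian.
E–W at 55.71°: 1e-05° × 110574 × cos 55.71° = 1e-05 × 110574 × 0.5634 ≈ 0.622954 m.
Combining orthogonally: (1.10574² + 0.622954²)^½ ≈ 1.26915 m.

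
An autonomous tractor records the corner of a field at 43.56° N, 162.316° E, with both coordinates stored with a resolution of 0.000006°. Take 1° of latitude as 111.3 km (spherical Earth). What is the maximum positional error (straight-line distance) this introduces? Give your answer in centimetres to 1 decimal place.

41.2 centimetres

With a 0.000006° grid the true value lies within half a step, ±0.000006°/2 = ±3e-06°, of the stored one.
Latitude error → 3e-06 × 111300 = 0.3339 m along the meridian.
East–west component at 43.56°: 3e-06° × 111300 × cos 43.56° ≈ 3e-06 × 80653.9 ≈ 0.241962 m.
Combining orthogonally: (0.3339² + 0.241962²)^½ ≈ 0.412353 m.
That is 0.412353 m = 41.235 cm.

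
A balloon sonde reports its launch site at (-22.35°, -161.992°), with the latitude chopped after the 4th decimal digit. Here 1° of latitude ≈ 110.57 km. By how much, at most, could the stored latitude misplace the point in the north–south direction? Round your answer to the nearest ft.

36 ft

Truncating at 4 decimal places can drop up to a full unit in the last place, so the latitude may be off by as much as 0.0001°.
North–south distance: 0.0001° × 110570 m/° = 11.057 m.
Converting: 11.057 m × 3.2808 ft/m ≈ 36.276 ft.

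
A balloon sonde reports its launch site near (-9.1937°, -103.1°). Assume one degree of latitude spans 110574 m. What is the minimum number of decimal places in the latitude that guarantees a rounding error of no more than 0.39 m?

6

One degree of latitude covers 110574 m.
Rounding to N decimal places gives at most 0.5 × 10⁻ᴺ degrees of error, i.e. 0.5 × 10⁻ᴺ × 110574 m.
Setting 55287 × 10⁻ᴺ ≤ 0.39 gives 10ᴺ ≥ 1.418e+05, i.e. N ≥ 5.15.
N = 5 would give 0.553 m (too coarse); N = 6 gives 0.0553 m ≤ 0.39 m.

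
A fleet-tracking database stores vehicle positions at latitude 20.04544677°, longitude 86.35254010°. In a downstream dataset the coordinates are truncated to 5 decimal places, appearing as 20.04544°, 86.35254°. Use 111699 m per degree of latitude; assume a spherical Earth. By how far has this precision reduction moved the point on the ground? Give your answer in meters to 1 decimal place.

The latitude changed by +0.00000677° and the longitude by +0.00000010°.
N–S: 0.00000677° × 111699 m/° = 0.756202 m.
East–west at this latitude: 0.00000010° × 111699 × cos 20.0454° ≈ 0.00000010 × 104932 = 0.0104932 m.
Distance: √(0.756202² + 0.0104932²) ≈ 0.756275 m.

0.8 meters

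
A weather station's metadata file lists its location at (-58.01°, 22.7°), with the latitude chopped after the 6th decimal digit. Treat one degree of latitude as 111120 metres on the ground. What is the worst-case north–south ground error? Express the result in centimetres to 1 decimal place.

11.1 centimetres

Truncating at 6 decimal places can drop up to a full unit in the last place, so the latitude may be off by as much as 1e-06°.
So the N–S error is at most 1e-06 × 111120 = 0.11112 m.
That is 0.11112 m = 11.112 cm.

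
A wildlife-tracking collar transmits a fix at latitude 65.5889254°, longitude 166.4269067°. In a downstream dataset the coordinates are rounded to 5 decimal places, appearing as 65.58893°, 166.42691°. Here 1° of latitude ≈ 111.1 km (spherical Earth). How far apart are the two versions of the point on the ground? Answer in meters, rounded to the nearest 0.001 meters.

Δlat = 65.5889254 − 65.58893 = -0.0000046°; Δlon = 166.4269067 − 166.42691 = -0.0000033°.
North–south shift: -0.0000046 × 111100 = -0.51106 m.
E–W at 65.5889°: -0.0000033° × 111100 × cos 65.5889° = -0.0000033 × 111100 × 0.4133 ≈ -0.151521 m.
Hypotenuse of the two orthogonal shifts: √(0.51106² + 0.151521²) = 0.533049 m.

0.533 meters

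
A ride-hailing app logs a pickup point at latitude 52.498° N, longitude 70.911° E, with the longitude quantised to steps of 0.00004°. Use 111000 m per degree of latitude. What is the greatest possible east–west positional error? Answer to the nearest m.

1 m

With a 0.00004° grid the true value lies within half a step, ±0.00004°/2 = ±2e-05°, of the stored one.
One degree of longitude at 52.498° is 111000 × cos 52.498° ≈ 111000 × 0.6088 = 67575.6 m.
Maximum E–W displacement: 2e-05 × 67575.6 = 1.35151 m.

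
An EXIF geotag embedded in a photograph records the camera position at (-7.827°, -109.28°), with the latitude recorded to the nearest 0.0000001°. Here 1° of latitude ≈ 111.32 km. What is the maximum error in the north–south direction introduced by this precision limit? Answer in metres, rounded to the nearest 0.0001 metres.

Rounding to 7 decimal places leaves the latitude within ±5e-08° of the true value.
So the N–S error is at most 5e-08 × 111320 = 0.005566 m.

0.0056 metres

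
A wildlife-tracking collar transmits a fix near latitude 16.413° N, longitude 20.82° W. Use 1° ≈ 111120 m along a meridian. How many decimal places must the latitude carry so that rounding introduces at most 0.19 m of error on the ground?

6 decimal places

One degree of latitude covers 111120 m.
Rounding to N decimal places gives at most 0.5 × 10⁻ᴺ degrees of error, i.e. 0.5 × 10⁻ᴺ × 111120 m.
Need 0.5 × 111120 × 10⁻ᴺ ≤ 0.19 → 10⁻ᴺ ≤ 3.420e-06, so N ≥ 5.47.
N = 5 would give 0.556 m (too coarse); N = 6 gives 0.0556 m ≤ 0.19 m.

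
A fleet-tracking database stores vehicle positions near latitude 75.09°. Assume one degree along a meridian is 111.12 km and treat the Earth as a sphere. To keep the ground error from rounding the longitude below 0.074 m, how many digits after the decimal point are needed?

At 75.09° one degree of longitude covers 111120 × cos 75.09° ≈ 111120 × 0.2573 ≈ 28591.3 m.
N decimal places → at most half a unit in the last place, 0.5 × 10⁻ᴺ° = 28591.3/2 × 10⁻ᴺ m.
Setting 14295.7 × 10⁻ᴺ ≤ 0.074 gives 10ᴺ ≥ 1.932e+05, i.e. N ≥ 5.29.
So 6 decimal places suffice (0.0143 m); 5 would allow up to 0.143 m.

6 decimal places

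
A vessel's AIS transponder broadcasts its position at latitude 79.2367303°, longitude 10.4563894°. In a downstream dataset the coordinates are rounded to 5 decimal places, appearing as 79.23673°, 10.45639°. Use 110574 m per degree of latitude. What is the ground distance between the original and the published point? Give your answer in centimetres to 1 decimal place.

3.5 centimetres

Δlat = 79.2367303 − 79.23673 = +0.0000003°; Δlon = 10.4563894 − 10.45639 = -0.0000006°.
N–S: 0.0000003° × 110574 m/° = 0.0331722 m.
East–west at this latitude: -0.0000006° × 110574 × cos 79.2367° ≈ -0.0000006 × 20649.9 = -0.0123899 m.
Combined displacement = (0.0331722² + 0.0123899²)^½ ≈ 0.0354105 m.
That is 0.0354105 m = 3.5411 cm.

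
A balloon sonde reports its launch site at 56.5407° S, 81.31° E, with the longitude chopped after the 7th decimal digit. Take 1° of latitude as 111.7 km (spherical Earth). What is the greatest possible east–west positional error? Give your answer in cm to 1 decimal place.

0.6 cm

Truncating at 7 decimal places can drop up to a full unit in the last place, so the longitude may be off by as much as 1e-07°.
One degree of longitude at 56.5407° is 111700 × cos 56.5407° ≈ 111700 × 0.5513 = 61585.2 m.
East–west error: 1e-07° × 61585.2 m/° ≈ 0.00615852 m.
That is 0.00615852 m = 0.61585 cm.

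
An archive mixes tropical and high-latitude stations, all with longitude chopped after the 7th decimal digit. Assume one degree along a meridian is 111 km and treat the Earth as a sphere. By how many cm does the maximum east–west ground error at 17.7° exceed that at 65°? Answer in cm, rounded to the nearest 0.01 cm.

0.59 cm

Truncating at 7 decimal places can drop up to a full unit in the last place, so the longitude may be off by as much as 1e-07°.
Error at 17.7° = 1e-07° × 111000 × cos 17.7° ≈ 0.0111 × 0.9527 = 0.010575 m.
Error at 65° = 1e-07° × 111000 × cos 65° ≈ 0.0111 × 0.4226 = 0.0046911 m.
Difference: 0.010575 − 0.0046911 = 0.0058835 m.
That is 0.00588348 m = 0.58835 cm.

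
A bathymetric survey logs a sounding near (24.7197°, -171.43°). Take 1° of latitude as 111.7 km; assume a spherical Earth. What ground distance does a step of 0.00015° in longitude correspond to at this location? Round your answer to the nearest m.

0.00015° of longitude at 24.7197° is 0.00015 × 111700 × cos 24.7197° ≈ 0.00015 × 101464 = 15.2196 m.

15 m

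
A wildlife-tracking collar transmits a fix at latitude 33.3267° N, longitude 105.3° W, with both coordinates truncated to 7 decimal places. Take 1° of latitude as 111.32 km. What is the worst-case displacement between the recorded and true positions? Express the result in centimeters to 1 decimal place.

Truncating at 7 decimal places can drop up to a full unit in the last place, so each coordinate may be off by as much as 1e-07°.
N–S: 1e-07° × 111320 m/° = 0.011132 m.
E–W at 33.3267°: 1e-07° × 111320 × cos 33.3267° = 1e-07 × 111320 × 0.8356 ≈ 0.00930136 m.
Combining orthogonally: (0.011132² + 0.00930136²)^½ ≈ 0.0145064 m.
That is 0.0145064 m = 1.4506 cm.

1.5 centimeters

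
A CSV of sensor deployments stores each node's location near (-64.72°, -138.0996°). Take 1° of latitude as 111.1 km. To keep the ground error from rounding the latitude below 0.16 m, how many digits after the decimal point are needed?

One degree of latitude covers 111100 m.
Rounding to N decimal places gives at most 0.5 × 10⁻ᴺ degrees of error, i.e. 0.5 × 10⁻ᴺ × 111100 m.
Setting 55550 × 10⁻ᴺ ≤ 0.16 gives 10ᴺ ≥ 3.472e+05, i.e. N ≥ 5.54.
So 6 decimal places suffice (0.0555 m); 5 would allow up to 0.555 m.

6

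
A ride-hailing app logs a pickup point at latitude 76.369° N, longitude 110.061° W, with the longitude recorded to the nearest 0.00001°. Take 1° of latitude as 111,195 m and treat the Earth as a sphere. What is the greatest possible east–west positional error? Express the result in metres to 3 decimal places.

0.131 metres

Rounding to 5 decimal places leaves the longitude within ±5e-06° of the true value.
One degree of longitude at 76.369° is 111195 × cos 76.369° ≈ 111195 × 0.2357 = 26205.1 m.
So at most 5e-06° × 26205.1 ≈ 0.131025 m east–west.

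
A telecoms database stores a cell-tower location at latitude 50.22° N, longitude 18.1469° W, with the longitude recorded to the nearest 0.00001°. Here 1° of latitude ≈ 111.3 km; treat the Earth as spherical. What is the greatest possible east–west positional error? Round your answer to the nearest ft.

1 ft

Rounding to 5 decimal places leaves the longitude within ±5e-06° of the true value.
Parallels shrink by cos φ, so at 50.22° a degree of longitude is 111300 × 0.6398 ≈ 71214.4 m.
East–west error: 5e-06° × 71214.4 m/° ≈ 0.356072 m.
Converting: 0.356072 m × 3.2808 ft/m ≈ 1.1682 ft.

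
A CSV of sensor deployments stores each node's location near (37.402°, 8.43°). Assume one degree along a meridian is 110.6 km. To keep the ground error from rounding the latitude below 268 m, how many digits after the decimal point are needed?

One degree of latitude covers 110600 m.
N decimal places → at most half a unit in the last place, 0.5 × 10⁻ᴺ° = 110600/2 × 10⁻ᴺ m.
Setting 55300 × 10⁻ᴺ ≤ 268 gives 10ᴺ ≥ 206.3, i.e. N ≥ 2.31.
At 2 places the error can reach 553 m, but 3 places keeps it to 55.3 m.

3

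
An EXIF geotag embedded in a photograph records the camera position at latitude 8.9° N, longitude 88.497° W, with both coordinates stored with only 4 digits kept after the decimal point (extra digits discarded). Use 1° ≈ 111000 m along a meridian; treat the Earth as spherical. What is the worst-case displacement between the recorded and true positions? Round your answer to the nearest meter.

16 meters

Truncating at 4 decimal places can drop up to a full unit in the last place, so each coordinate may be off by as much as 0.0001°.
N–S: 0.0001° × 111000 m/° = 11.1 m.
E–W at 8.9°: 0.0001° × 111000 × cos 8.9° = 0.0001 × 111000 × 0.9880 ≈ 10.9664 m.
The two errors are perpendicular, so the maximum displacement is √(11.1² + 10.9664²) ≈ 15.6036 m.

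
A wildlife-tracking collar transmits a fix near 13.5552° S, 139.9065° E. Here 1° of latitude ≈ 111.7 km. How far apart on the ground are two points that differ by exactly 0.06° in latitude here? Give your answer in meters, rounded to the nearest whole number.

0.06° × 111700 m/° = 6702 m.

6702 meters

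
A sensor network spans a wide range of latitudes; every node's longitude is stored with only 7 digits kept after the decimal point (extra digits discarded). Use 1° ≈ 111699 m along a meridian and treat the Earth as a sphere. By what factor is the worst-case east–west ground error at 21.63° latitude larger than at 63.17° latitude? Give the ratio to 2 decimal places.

Truncating at 7 decimal places can drop up to a full unit in the last place, so the longitude may be off by as much as 1e-07°.
Error at 21.63° = 1e-07° × 111699 × cos 21.63° ≈ 0.01117 × 0.9296 = 0.010383 m.
Error at 63.17° = 1e-07° × 111699 × cos 63.17° ≈ 0.01117 × 0.4513 = 0.0050415 m.
The ratio reduces to cos 21.63° / cos 63.17° = 0.9296/0.4513 ≈ 2.0596.

2.06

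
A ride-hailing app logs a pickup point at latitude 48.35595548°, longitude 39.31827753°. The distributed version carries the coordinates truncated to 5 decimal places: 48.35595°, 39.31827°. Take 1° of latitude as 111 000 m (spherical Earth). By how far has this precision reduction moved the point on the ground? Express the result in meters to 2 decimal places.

0.82 meters

Δlat = 48.35595548 − 48.35595 = +0.00000548°; Δlon = 39.31827753 − 39.31827 = +0.00000753°.
N–S: 0.00000548° × 111000 m/° = 0.60828 m.
E–W at 48.3559°: 0.00000753° × 111000 × cos 48.3559° = 0.00000753 × 111000 × 0.6645 ≈ 0.55541 m.
Hypotenuse of the two orthogonal shifts: √(0.60828² + 0.55541²) = 0.823702 m.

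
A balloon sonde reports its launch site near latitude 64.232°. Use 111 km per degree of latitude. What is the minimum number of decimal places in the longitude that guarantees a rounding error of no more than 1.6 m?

At 64.232° one degree of longitude covers 111000 × cos 64.232° ≈ 111000 × 0.4347 ≈ 48254.8 m.
With N decimal places the half-ulp bound is 0.5·10⁻ᴺ°, or 0.5·10⁻ᴺ × 48254.8 m on the ground.
Need 0.5 × 48254.8 × 10⁻ᴺ ≤ 1.6 → 10⁻ᴺ ≤ 6.631e-05, so N ≥ 4.18.
At 4 places the error can reach 2.41 m, but 5 places keeps it to 0.241 m.

5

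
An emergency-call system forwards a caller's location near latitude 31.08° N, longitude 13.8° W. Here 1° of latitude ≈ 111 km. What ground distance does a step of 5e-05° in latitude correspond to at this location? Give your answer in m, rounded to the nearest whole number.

5e-05° × 111000 m/° = 5.55 m.

6 m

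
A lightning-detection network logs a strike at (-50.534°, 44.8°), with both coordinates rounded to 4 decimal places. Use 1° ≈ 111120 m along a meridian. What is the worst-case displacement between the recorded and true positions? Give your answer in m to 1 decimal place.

Rounding to 4 decimal places leaves each coordinate within ±5e-05° of the true value.
N–S: 5e-05° × 111120 m/° = 5.556 m.
E–W at 50.534°: 5e-05° × 111120 × cos 50.534° = 5e-05 × 111120 × 0.6356 ≈ 3.53151 m.
Combining orthogonally: (5.556² + 3.53151²)^½ ≈ 6.58336 m.

6.6 m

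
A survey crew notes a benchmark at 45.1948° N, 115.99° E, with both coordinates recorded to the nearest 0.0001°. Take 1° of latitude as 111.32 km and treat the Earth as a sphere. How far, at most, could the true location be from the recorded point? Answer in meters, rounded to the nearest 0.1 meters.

Rounding to 4 decimal places leaves each coordinate within ±5e-05° of the true value.
North–south component: 5e-05° × 111320 = 5.566 m.
Longitude error → 5e-05 × 111320 × cos 45.1948° = 5e-05 × 111320 × 0.7047 ≈ 3.92235 m.
Combining orthogonally: (5.566² + 3.92235²)^½ ≈ 6.8092 m.

6.8 meters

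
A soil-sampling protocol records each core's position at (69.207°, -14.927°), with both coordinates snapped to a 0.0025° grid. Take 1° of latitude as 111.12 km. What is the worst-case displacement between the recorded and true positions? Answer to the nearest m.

147 m

With a 0.0025° grid the true value lies within half a step, ±0.0025°/2 = ±0.00125°, of the stored one.
N–S: 0.00125° × 111120 m/° = 138.9 m.
E–W at 69.207°: 0.00125° × 111120 × cos 69.207° = 0.00125 × 111120 × 0.3550 ≈ 49.3085 m.
The two errors are perpendicular, so the maximum displacement is √(138.9² + 49.3085²) ≈ 147.392 m.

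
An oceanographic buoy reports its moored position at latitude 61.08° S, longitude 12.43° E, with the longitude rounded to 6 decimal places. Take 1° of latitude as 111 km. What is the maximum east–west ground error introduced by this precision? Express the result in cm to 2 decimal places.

Rounding to 6 decimal places leaves the longitude within ±5e-07° of the true value.
Parallels shrink by cos φ, so at 61.08° a degree of longitude is 111000 × 0.4836 ≈ 53678.3 m.
So at most 5e-07° × 53678.3 ≈ 0.0268391 m east–west.
That is 0.0268391 m = 2.6839 cm.

2.68 cm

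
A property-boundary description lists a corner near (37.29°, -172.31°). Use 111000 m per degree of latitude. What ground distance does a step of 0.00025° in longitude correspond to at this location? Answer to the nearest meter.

One degree of longitude here spans 111000 × cos 37.29° = 111000 × 0.7956 ≈ 88309.3 m; 0.00025° of that is 22.0773 m.

22 meters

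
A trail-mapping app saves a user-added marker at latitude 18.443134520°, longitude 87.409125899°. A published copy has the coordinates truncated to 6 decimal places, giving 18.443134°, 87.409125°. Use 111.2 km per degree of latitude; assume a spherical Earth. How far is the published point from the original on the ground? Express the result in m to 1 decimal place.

0.1 m

The latitude changed by +0.000000520° and the longitude by +0.000000899°.
N–S: 0.000000520° × 111200 m/° = 0.057824 m.
E–W at 18.4431°: 0.000000899° × 111200 × cos 18.4431° = 0.000000899 × 111200 × 0.9486 ≈ 0.0948342 m.
Hypotenuse of the two orthogonal shifts: √(0.057824² + 0.0948342²) = 0.111073 m.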